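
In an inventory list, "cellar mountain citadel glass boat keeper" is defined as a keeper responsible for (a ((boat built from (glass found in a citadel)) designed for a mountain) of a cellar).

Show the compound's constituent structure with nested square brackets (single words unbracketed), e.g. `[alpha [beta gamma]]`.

The outermost head in the paraphrase is "keeper", modified by "cellar mountain citadel glass boat".
Inside "cellar mountain citadel glass boat": head "boat" (specifically "mountain citadel glass boat"), modifier "cellar".
Inside "mountain citadel glass boat": head "boat" (specifically "citadel glass boat"), modifier "mountain".
Inside "citadel glass boat": head "boat", modifier "citadel glass".
Inside "citadel glass": head "glass", modifier "citadel".
Putting it together: [[cellar [mountain [[citadel glass] boat]]] keeper].

[[cellar [mountain [[citadel glass] boat]]] keeper]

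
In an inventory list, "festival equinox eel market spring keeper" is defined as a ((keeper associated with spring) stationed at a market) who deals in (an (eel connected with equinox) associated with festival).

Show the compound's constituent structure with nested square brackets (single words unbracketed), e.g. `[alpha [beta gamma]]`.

Whole compound: head "keeper" (specifically "market spring keeper"), modifier "festival equinox eel".
"festival equinox eel" → head "eel" (specifically "equinox eel"), modifier "festival".
"equinox eel" → head "eel", modifier "equinox".
"market spring keeper" → head "keeper" (specifically "spring keeper"), modifier "market".
"spring keeper" → head "keeper", modifier "spring".
Assembled: [[festival [equinox eel]] [market [spring keeper]]].

[[festival [equinox eel]] [market [spring keeper]]]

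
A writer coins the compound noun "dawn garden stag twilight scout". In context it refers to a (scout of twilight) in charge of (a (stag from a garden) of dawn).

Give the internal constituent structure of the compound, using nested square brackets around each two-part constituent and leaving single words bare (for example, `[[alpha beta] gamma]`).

[[dawn [garden stag]] [twilight scout]]

Overall it is a kind of scout (specifically "twilight scout"); the modifier is "dawn garden stag".
Within "dawn garden stag", the head is "stag" (specifically "garden stag") and the modifier is "dawn".
Within "garden stag", the head is "stag" and the modifier is "garden".
Within "twilight scout", the head is "scout" and the modifier is "twilight".
So the structure is [[dawn [garden stag]] [twilight scout]].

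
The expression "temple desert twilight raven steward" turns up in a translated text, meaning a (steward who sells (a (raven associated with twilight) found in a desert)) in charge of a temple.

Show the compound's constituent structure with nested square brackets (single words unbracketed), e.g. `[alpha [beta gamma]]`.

[temple [[desert [twilight raven]] steward]]

The outermost head in the paraphrase is "steward" (specifically "desert twilight raven steward"), modified by "temple".
Inside "desert twilight raven steward": head "steward", modifier "desert twilight raven".
Inside "desert twilight raven": head "raven" (specifically "twilight raven"), modifier "desert".
Inside "twilight raven": head "raven", modifier "twilight".
Putting it together: [temple [[desert [twilight raven]] steward]].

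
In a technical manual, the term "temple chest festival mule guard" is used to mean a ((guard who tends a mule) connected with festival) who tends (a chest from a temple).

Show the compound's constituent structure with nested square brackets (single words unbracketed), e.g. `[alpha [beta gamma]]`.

[[temple chest] [festival [mule guard]]]

Overall it is a kind of guard (specifically "festival mule guard"); the modifier is "temple chest".
Inside "temple chest": head "chest", modifier "temple".
Inside "festival mule guard": head "guard" (specifically "mule guard"), modifier "festival".
Inside "mule guard": head "guard", modifier "mule".
So the structure is [[temple chest] [festival [mule guard]]].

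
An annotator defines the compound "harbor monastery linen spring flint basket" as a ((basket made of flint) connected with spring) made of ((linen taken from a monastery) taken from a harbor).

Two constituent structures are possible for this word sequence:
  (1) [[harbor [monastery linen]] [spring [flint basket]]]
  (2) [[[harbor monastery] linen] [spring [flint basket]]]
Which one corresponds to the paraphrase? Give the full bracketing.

The paraphrase's head is the "basket" part ("spring flint basket"); its modifier is "harbor monastery linen".
That top-level split, carried through the inner groups, gives [[harbor [monastery linen]] [spring [flint basket]]].

[[harbor [monastery linen]] [spring [flint basket]]]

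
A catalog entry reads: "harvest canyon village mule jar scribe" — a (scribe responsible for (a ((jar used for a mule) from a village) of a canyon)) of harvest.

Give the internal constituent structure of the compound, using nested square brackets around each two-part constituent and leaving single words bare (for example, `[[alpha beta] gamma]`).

[harvest [[canyon [village [mule jar]]] scribe]]

The outermost head in the paraphrase is "scribe" (specifically "canyon village mule jar scribe"), modified by "harvest".
"canyon village mule jar scribe" → head "scribe", modifier "canyon village mule jar".
"canyon village mule jar" → head "jar" (specifically "village mule jar"), modifier "canyon".
"village mule jar" → head "jar" (specifically "mule jar"), modifier "village".
"mule jar" → head "jar", modifier "mule".
Putting it together: [harvest [[canyon [village [mule jar]]] scribe]].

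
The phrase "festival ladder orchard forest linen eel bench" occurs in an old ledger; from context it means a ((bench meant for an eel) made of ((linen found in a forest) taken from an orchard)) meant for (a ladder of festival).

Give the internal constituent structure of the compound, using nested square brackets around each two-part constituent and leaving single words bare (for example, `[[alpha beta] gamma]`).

At the top level: head "bench" (specifically "orchard forest linen eel bench"); modifier "festival ladder".
Within "festival ladder", the head is "ladder" and the modifier is "festival".
Within "orchard forest linen eel bench", the head is "bench" (specifically "eel bench") and the modifier is "orchard forest linen".
Within "orchard forest linen", the head is "linen" (specifically "forest linen") and the modifier is "orchard".
Within "forest linen", the head is "linen" and the modifier is "forest".
Within "eel bench", the head is "bench" and the modifier is "eel".
So the structure is [[festival ladder] [[orchard [forest linen]] [eel bench]]].

[[festival ladder] [[orchard [forest linen]] [eel bench]]]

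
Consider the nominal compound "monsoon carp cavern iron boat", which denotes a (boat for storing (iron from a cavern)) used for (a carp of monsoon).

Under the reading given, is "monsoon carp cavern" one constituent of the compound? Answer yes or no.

no

The top-level split is [monsoon carp] [cavern iron boat]; the full structure is [[monsoon carp] [[cavern iron] boat]].
"monsoon carp cavern" straddles a constituent boundary, so it is not a single unit.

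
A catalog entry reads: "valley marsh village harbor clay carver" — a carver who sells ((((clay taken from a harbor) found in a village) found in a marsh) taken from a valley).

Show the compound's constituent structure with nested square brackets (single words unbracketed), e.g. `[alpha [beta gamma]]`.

[[valley [marsh [village [harbor clay]]]] carver]

The outermost head in the paraphrase is "carver", modified by "valley marsh village harbor clay".
"valley marsh village harbor clay" → head "clay" (specifically "marsh village harbor clay"), modifier "valley".
"marsh village harbor clay" → head "clay" (specifically "village harbor clay"), modifier "marsh".
"village harbor clay" → head "clay" (specifically "harbor clay"), modifier "village".
"harbor clay" → head "clay", modifier "harbor".
Putting it together: [[valley [marsh [village [harbor clay]]]] carver].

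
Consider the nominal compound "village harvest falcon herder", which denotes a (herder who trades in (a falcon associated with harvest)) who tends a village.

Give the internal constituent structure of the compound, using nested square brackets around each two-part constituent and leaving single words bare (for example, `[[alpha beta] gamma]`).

Whole compound: head "herder" (specifically "harvest falcon herder"), modifier "village".
Inside "harvest falcon herder": head "herder", modifier "harvest falcon".
Inside "harvest falcon": head "falcon", modifier "harvest".
So the structure is [village [[harvest falcon] herder]].

[village [[harvest falcon] herder]]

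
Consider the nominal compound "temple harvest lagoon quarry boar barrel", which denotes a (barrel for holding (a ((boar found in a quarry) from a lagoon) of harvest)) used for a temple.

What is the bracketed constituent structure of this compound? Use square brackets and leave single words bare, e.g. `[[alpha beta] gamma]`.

[temple [[harvest [lagoon [quarry boar]]] barrel]]

Whole compound: head "barrel" (specifically "harvest lagoon quarry boar barrel"), modifier "temple".
"harvest lagoon quarry boar barrel" → head "barrel", modifier "harvest lagoon quarry boar".
"harvest lagoon quarry boar" → head "boar" (specifically "lagoon quarry boar"), modifier "harvest".
"lagoon quarry boar" → head "boar" (specifically "quarry boar"), modifier "lagoon".
"quarry boar" → head "boar", modifier "quarry".
Putting it together: [temple [[harvest [lagoon [quarry boar]]] barrel]].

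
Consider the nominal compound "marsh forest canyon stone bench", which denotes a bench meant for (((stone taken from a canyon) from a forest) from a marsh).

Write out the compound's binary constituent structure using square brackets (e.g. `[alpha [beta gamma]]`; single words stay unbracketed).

The outermost head in the paraphrase is "bench", modified by "marsh forest canyon stone".
Within "marsh forest canyon stone", the head is "stone" (specifically "forest canyon stone") and the modifier is "marsh".
Within "forest canyon stone", the head is "stone" (specifically "canyon stone") and the modifier is "forest".
Within "canyon stone", the head is "stone" and the modifier is "canyon".
So the structure is [[marsh [forest [canyon stone]]] bench].

[[marsh [forest [canyon stone]]] bench]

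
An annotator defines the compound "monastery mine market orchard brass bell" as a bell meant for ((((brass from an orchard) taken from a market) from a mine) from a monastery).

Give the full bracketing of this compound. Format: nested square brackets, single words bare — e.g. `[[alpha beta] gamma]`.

At the top level: head "bell"; modifier "monastery mine market orchard brass".
Inside "monastery mine market orchard brass": head "brass" (specifically "mine market orchard brass"), modifier "monastery".
Inside "mine market orchard brass": head "brass" (specifically "market orchard brass"), modifier "mine".
Inside "market orchard brass": head "brass" (specifically "orchard brass"), modifier "market".
Inside "orchard brass": head "brass", modifier "orchard".
So the structure is [[monastery [mine [market [orchard brass]]]] bell].

[[monastery [mine [market [orchard brass]]]] bell]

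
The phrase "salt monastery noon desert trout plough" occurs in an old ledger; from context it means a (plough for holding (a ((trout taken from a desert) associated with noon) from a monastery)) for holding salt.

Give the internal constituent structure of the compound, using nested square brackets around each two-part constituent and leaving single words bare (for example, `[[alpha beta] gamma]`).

Whole compound: head "plough" (specifically "monastery noon desert trout plough"), modifier "salt".
Inside "monastery noon desert trout plough": head "plough", modifier "monastery noon desert trout".
Inside "monastery noon desert trout": head "trout" (specifically "noon desert trout"), modifier "monastery".
Inside "noon desert trout": head "trout" (specifically "desert trout"), modifier "noon".
Inside "desert trout": head "trout", modifier "desert".
Putting it together: [salt [[monastery [noon [desert trout]]] plough]].

[salt [[monastery [noon [desert trout]]] plough]]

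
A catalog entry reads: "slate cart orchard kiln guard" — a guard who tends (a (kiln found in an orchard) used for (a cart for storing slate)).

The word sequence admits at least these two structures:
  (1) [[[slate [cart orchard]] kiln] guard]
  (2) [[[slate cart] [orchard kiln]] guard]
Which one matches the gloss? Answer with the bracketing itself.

[[[slate cart] [orchard kiln]] guard]

The paraphrase's head is the "guard" part ("guard"); its modifier is "slate cart orchard kiln".
That top-level split, carried through the inner groups, gives [[[slate cart] [orchard kiln]] guard].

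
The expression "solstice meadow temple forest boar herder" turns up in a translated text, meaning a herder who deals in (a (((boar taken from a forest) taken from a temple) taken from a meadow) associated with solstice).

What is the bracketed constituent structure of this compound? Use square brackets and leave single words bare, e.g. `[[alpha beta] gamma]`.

The outermost head in the paraphrase is "herder", modified by "solstice meadow temple forest boar".
Inside "solstice meadow temple forest boar": head "boar" (specifically "meadow temple forest boar"), modifier "solstice".
Inside "meadow temple forest boar": head "boar" (specifically "temple forest boar"), modifier "meadow".
Inside "temple forest boar": head "boar" (specifically "forest boar"), modifier "temple".
Inside "forest boar": head "boar", modifier "forest".
Putting it together: [[solstice [meadow [temple [forest boar]]]] herder].

[[solstice [meadow [temple [forest boar]]]] herder]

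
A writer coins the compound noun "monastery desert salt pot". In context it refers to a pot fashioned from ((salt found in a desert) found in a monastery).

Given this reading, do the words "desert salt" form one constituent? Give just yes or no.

yes

The paraphrase groups the words so that "desert salt" is one unit: it corresponds to a single parenthesized sub-phrase.
The full structure is [[monastery [desert salt]] pot], in which [desert salt] is a constituent.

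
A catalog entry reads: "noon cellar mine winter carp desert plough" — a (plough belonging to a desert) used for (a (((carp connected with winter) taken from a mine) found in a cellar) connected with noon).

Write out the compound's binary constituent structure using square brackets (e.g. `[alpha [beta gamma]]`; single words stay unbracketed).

Overall it is a kind of plough (specifically "desert plough"); the modifier is "noon cellar mine winter carp".
Inside "noon cellar mine winter carp": head "carp" (specifically "cellar mine winter carp"), modifier "noon".
Inside "cellar mine winter carp": head "carp" (specifically "mine winter carp"), modifier "cellar".
Inside "mine winter carp": head "carp" (specifically "winter carp"), modifier "mine".
Inside "winter carp": head "carp", modifier "winter".
Inside "desert plough": head "plough", modifier "desert".
So the structure is [[noon [cellar [mine [winter carp]]]] [desert plough]].

[[noon [cellar [mine [winter carp]]]] [desert plough]]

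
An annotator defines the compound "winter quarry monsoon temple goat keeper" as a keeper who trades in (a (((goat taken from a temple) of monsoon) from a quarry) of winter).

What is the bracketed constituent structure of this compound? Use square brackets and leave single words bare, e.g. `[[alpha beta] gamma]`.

[[winter [quarry [monsoon [temple goat]]]] keeper]

The outermost head in the paraphrase is "keeper", modified by "winter quarry monsoon temple goat".
"winter quarry monsoon temple goat" → head "goat" (specifically "quarry monsoon temple goat"), modifier "winter".
"quarry monsoon temple goat" → head "goat" (specifically "monsoon temple goat"), modifier "quarry".
"monsoon temple goat" → head "goat" (specifically "temple goat"), modifier "monsoon".
"temple goat" → head "goat", modifier "temple".
Putting it together: [[winter [quarry [monsoon [temple goat]]]] keeper].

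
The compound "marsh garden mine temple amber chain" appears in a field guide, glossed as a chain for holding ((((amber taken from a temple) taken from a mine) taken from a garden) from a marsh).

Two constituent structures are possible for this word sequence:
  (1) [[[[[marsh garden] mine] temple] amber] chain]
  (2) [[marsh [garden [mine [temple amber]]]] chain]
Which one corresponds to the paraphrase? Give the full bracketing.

[[marsh [garden [mine [temple amber]]]] chain]

The paraphrase's head is the "chain" part ("chain"); its modifier is "marsh garden mine temple amber".
That top-level split, carried through the inner groups, gives [[marsh [garden [mine [temple amber]]]] chain].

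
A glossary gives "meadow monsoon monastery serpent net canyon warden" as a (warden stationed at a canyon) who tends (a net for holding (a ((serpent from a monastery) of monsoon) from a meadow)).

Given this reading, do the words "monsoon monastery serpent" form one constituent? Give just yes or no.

yes

The paraphrase groups the words so that "monsoon monastery serpent" is one unit: it corresponds to a single parenthesized sub-phrase.
The full structure is [[[meadow [monsoon [monastery serpent]]] net] [canyon warden]], in which [monsoon monastery serpent] is a constituent.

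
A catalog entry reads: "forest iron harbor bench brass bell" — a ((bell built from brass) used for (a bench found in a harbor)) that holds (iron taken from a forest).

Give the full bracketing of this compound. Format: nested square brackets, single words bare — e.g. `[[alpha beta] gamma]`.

[[forest iron] [[harbor bench] [brass bell]]]

At the top level: head "bell" (specifically "harbor bench brass bell"); modifier "forest iron".
"forest iron" → head "iron", modifier "forest".
"harbor bench brass bell" → head "bell" (specifically "brass bell"), modifier "harbor bench".
"harbor bench" → head "bench", modifier "harbor".
"brass bell" → head "bell", modifier "brass".
Assembled: [[forest iron] [[harbor bench] [brass bell]]].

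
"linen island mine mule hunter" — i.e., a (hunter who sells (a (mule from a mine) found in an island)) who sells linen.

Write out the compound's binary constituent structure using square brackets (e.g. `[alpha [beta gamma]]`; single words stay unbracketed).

At the top level: head "hunter" (specifically "island mine mule hunter"); modifier "linen".
"island mine mule hunter" → head "hunter", modifier "island mine mule".
"island mine mule" → head "mule" (specifically "mine mule"), modifier "island".
"mine mule" → head "mule", modifier "mine".
Assembled: [linen [[island [mine mule]] hunter]].

[linen [[island [mine mule]] hunter]]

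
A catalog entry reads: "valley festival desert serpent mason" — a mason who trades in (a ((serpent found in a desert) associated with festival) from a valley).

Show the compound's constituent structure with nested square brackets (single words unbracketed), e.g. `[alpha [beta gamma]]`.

Whole compound: head "mason", modifier "valley festival desert serpent".
"valley festival desert serpent" → head "serpent" (specifically "festival desert serpent"), modifier "valley".
"festival desert serpent" → head "serpent" (specifically "desert serpent"), modifier "festival".
"desert serpent" → head "serpent", modifier "desert".
Putting it together: [[valley [festival [desert serpent]]] mason].

[[valley [festival [desert serpent]]] mason]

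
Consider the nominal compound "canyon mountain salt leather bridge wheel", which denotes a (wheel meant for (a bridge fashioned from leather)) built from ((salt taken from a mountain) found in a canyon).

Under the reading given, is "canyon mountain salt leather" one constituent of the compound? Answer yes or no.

no

The top-level split is [canyon mountain salt] [leather bridge wheel]; the full structure is [[canyon [mountain salt]] [[leather bridge] wheel]].
"canyon mountain salt leather" straddles a constituent boundary, so it is not a single unit.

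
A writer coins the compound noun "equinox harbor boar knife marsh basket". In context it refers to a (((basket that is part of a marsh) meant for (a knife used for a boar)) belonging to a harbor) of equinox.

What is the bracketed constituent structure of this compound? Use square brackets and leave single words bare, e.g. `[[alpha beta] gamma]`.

[equinox [harbor [[boar knife] [marsh basket]]]]

Whole compound: head "basket" (specifically "harbor boar knife marsh basket"), modifier "equinox".
Inside "harbor boar knife marsh basket": head "basket" (specifically "boar knife marsh basket"), modifier "harbor".
Inside "boar knife marsh basket": head "basket" (specifically "marsh basket"), modifier "boar knife".
Inside "boar knife": head "knife", modifier "boar".
Inside "marsh basket": head "basket", modifier "marsh".
Assembled: [equinox [harbor [[boar knife] [marsh basket]]]].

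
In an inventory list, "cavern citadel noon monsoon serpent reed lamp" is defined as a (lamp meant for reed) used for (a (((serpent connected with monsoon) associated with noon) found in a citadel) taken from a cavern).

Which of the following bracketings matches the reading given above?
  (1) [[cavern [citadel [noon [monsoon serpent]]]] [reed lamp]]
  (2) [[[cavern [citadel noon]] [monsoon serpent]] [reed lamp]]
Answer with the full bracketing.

[[cavern [citadel [noon [monsoon serpent]]]] [reed lamp]]

The paraphrase's head is the "lamp" part ("reed lamp"); its modifier is "cavern citadel noon monsoon serpent".
That top-level split, carried through the inner groups, gives [[cavern [citadel [noon [monsoon serpent]]]] [reed lamp]].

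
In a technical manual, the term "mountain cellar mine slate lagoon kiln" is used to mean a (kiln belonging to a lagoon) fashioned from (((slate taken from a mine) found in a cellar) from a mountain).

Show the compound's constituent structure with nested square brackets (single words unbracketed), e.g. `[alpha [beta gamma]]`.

[[mountain [cellar [mine slate]]] [lagoon kiln]]

Whole compound: head "kiln" (specifically "lagoon kiln"), modifier "mountain cellar mine slate".
Within "mountain cellar mine slate", the head is "slate" (specifically "cellar mine slate") and the modifier is "mountain".
Within "cellar mine slate", the head is "slate" (specifically "mine slate") and the modifier is "cellar".
Within "mine slate", the head is "slate" and the modifier is "mine".
Within "lagoon kiln", the head is "kiln" and the modifier is "lagoon".
So the structure is [[mountain [cellar [mine slate]]] [lagoon kiln]].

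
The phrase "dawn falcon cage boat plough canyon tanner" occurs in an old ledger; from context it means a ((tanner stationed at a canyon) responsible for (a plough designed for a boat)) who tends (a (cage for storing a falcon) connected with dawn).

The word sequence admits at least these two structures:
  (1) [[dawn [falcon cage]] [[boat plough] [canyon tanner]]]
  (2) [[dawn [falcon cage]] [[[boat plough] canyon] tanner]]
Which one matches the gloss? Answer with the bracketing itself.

[[dawn [falcon cage]] [[boat plough] [canyon tanner]]]

The paraphrase's head is the "tanner" part ("boat plough canyon tanner"); its modifier is "dawn falcon cage".
That top-level split, carried through the inner groups, gives [[dawn [falcon cage]] [[boat plough] [canyon tanner]]].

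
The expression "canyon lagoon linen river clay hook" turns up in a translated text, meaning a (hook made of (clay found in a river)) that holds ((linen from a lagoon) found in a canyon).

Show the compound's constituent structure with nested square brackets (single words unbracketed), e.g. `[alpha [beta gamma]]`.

Overall it is a kind of hook (specifically "river clay hook"); the modifier is "canyon lagoon linen".
Within "canyon lagoon linen", the head is "linen" (specifically "lagoon linen") and the modifier is "canyon".
Within "lagoon linen", the head is "linen" and the modifier is "lagoon".
Within "river clay hook", the head is "hook" and the modifier is "river clay".
Within "river clay", the head is "clay" and the modifier is "river".
So the structure is [[canyon [lagoon linen]] [[river clay] hook]].

[[canyon [lagoon linen]] [[river clay] hook]]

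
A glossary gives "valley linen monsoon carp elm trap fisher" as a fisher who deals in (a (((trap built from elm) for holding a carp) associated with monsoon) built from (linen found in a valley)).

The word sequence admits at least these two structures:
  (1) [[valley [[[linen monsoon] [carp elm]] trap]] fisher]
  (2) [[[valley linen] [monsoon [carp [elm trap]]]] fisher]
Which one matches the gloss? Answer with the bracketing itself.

The paraphrase's head is the "fisher" part ("fisher"); its modifier is "valley linen monsoon carp elm trap".
That top-level split, carried through the inner groups, gives [[[valley linen] [monsoon [carp [elm trap]]]] fisher].

[[[valley linen] [monsoon [carp [elm trap]]]] fisher]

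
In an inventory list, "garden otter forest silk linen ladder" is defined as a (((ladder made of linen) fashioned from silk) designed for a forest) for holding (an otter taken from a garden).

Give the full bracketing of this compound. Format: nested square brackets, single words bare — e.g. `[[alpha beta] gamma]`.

Whole compound: head "ladder" (specifically "forest silk linen ladder"), modifier "garden otter".
Within "garden otter", the head is "otter" and the modifier is "garden".
Within "forest silk linen ladder", the head is "ladder" (specifically "silk linen ladder") and the modifier is "forest".
Within "silk linen ladder", the head is "ladder" (specifically "linen ladder") and the modifier is "silk".
Within "linen ladder", the head is "ladder" and the modifier is "linen".
Assembled: [[garden otter] [forest [silk [linen ladder]]]].

[[garden otter] [forest [silk [linen ladder]]]]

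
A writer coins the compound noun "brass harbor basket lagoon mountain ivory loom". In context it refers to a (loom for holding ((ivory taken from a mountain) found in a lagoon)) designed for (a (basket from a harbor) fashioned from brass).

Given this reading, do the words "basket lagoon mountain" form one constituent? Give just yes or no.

no

The top-level split is [brass harbor basket] [lagoon mountain ivory loom]; the full structure is [[brass [harbor basket]] [[lagoon [mountain ivory]] loom]].
"basket lagoon mountain" straddles a constituent boundary, so it is not a single unit.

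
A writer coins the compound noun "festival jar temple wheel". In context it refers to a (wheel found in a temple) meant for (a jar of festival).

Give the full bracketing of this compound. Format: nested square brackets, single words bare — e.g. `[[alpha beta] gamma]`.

Overall it is a kind of wheel (specifically "temple wheel"); the modifier is "festival jar".
Within "festival jar", the head is "jar" and the modifier is "festival".
Within "temple wheel", the head is "wheel" and the modifier is "temple".
Putting it together: [[festival jar] [temple wheel]].

[[festival jar] [temple wheel]]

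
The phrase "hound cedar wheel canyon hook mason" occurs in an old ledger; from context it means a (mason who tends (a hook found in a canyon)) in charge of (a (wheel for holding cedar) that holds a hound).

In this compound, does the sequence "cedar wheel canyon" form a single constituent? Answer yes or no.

The top-level split is [hound cedar wheel] [canyon hook mason]; the full structure is [[hound [cedar wheel]] [[canyon hook] mason]].
"cedar wheel canyon" straddles a constituent boundary, so it is not a single unit.

no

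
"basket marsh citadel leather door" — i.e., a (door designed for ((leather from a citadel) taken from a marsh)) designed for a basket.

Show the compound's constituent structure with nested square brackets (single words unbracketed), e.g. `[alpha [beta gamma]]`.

Whole compound: head "door" (specifically "marsh citadel leather door"), modifier "basket".
Within "marsh citadel leather door", the head is "door" and the modifier is "marsh citadel leather".
Within "marsh citadel leather", the head is "leather" (specifically "citadel leather") and the modifier is "marsh".
Within "citadel leather", the head is "leather" and the modifier is "citadel".
So the structure is [basket [[marsh [citadel leather]] door]].

[basket [[marsh [citadel leather]] door]]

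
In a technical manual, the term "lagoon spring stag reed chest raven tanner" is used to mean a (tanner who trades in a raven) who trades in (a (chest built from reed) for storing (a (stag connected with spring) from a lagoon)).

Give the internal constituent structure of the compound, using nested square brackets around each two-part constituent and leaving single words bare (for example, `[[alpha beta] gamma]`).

[[[lagoon [spring stag]] [reed chest]] [raven tanner]]

The outermost head in the paraphrase is "tanner" (specifically "raven tanner"), modified by "lagoon spring stag reed chest".
Inside "lagoon spring stag reed chest": head "chest" (specifically "reed chest"), modifier "lagoon spring stag".
Inside "lagoon spring stag": head "stag" (specifically "spring stag"), modifier "lagoon".
Inside "spring stag": head "stag", modifier "spring".
Inside "reed chest": head "chest", modifier "reed".
Inside "raven tanner": head "tanner", modifier "raven".
So the structure is [[[lagoon [spring stag]] [reed chest]] [raven tanner]].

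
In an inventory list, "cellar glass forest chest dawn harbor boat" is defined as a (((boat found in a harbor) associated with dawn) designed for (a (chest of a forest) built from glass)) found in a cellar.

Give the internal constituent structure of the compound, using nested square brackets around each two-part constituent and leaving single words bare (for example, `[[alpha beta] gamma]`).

[cellar [[glass [forest chest]] [dawn [harbor boat]]]]

Overall it is a kind of boat (specifically "glass forest chest dawn harbor boat"); the modifier is "cellar".
Within "glass forest chest dawn harbor boat", the head is "boat" (specifically "dawn harbor boat") and the modifier is "glass forest chest".
Within "glass forest chest", the head is "chest" (specifically "forest chest") and the modifier is "glass".
Within "forest chest", the head is "chest" and the modifier is "forest".
Within "dawn harbor boat", the head is "boat" (specifically "harbor boat") and the modifier is "dawn".
Within "harbor boat", the head is "boat" and the modifier is "harbor".
Assembled: [cellar [[glass [forest chest]] [dawn [harbor boat]]]].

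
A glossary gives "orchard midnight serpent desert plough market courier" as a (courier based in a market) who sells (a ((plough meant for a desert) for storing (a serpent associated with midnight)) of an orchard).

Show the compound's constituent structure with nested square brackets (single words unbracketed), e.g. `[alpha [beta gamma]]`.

The outermost head in the paraphrase is "courier" (specifically "market courier"), modified by "orchard midnight serpent desert plough".
"orchard midnight serpent desert plough" → head "plough" (specifically "midnight serpent desert plough"), modifier "orchard".
"midnight serpent desert plough" → head "plough" (specifically "desert plough"), modifier "midnight serpent".
"midnight serpent" → head "serpent", modifier "midnight".
"desert plough" → head "plough", modifier "desert".
"market courier" → head "courier", modifier "market".
Assembled: [[orchard [[midnight serpent] [desert plough]]] [market courier]].

[[orchard [[midnight serpent] [desert plough]]] [market courier]]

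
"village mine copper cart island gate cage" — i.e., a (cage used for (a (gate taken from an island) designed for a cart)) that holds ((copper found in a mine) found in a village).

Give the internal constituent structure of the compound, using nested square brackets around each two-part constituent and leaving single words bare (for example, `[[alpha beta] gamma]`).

[[village [mine copper]] [[cart [island gate]] cage]]

At the top level: head "cage" (specifically "cart island gate cage"); modifier "village mine copper".
"village mine copper" → head "copper" (specifically "mine copper"), modifier "village".
"mine copper" → head "copper", modifier "mine".
"cart island gate cage" → head "cage", modifier "cart island gate".
"cart island gate" → head "gate" (specifically "island gate"), modifier "cart".
"island gate" → head "gate", modifier "island".
So the structure is [[village [mine copper]] [[cart [island gate]] cage]].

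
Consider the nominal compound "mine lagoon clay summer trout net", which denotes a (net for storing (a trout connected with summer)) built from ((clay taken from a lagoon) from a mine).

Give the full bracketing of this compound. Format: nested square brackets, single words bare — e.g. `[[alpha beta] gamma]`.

The outermost head in the paraphrase is "net" (specifically "summer trout net"), modified by "mine lagoon clay".
"mine lagoon clay" → head "clay" (specifically "lagoon clay"), modifier "mine".
"lagoon clay" → head "clay", modifier "lagoon".
"summer trout net" → head "net", modifier "summer trout".
"summer trout" → head "trout", modifier "summer".
Assembled: [[mine [lagoon clay]] [[summer trout] net]].

[[mine [lagoon clay]] [[summer trout] net]]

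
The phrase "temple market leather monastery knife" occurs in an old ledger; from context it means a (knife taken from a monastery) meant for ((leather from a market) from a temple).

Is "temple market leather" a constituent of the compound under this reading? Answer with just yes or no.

yes

The paraphrase groups the words so that "temple market leather" is one unit: it corresponds to a single parenthesized sub-phrase.
The full structure is [[temple [market leather]] [monastery knife]], in which [temple market leather] is a constituent.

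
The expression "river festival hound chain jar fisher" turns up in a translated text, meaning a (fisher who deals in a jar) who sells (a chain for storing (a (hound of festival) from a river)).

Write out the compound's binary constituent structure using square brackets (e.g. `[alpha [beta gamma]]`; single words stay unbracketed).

At the top level: head "fisher" (specifically "jar fisher"); modifier "river festival hound chain".
Within "river festival hound chain", the head is "chain" and the modifier is "river festival hound".
Within "river festival hound", the head is "hound" (specifically "festival hound") and the modifier is "river".
Within "festival hound", the head is "hound" and the modifier is "festival".
Within "jar fisher", the head is "fisher" and the modifier is "jar".
Putting it together: [[[river [festival hound]] chain] [jar fisher]].

[[[river [festival hound]] chain] [jar fisher]]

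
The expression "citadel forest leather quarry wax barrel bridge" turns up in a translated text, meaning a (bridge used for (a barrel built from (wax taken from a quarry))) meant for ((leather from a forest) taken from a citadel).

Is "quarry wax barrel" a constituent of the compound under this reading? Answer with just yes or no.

yes

The paraphrase groups the words so that "quarry wax barrel" is one unit: it corresponds to a single parenthesized sub-phrase.
The full structure is [[citadel [forest leather]] [[[quarry wax] barrel] bridge]], in which [quarry wax barrel] is a constituent.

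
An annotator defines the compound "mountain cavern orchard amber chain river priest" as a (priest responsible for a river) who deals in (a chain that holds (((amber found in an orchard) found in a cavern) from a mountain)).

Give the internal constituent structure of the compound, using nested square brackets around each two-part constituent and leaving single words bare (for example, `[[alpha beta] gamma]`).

The outermost head in the paraphrase is "priest" (specifically "river priest"), modified by "mountain cavern orchard amber chain".
Within "mountain cavern orchard amber chain", the head is "chain" and the modifier is "mountain cavern orchard amber".
Within "mountain cavern orchard amber", the head is "amber" (specifically "cavern orchard amber") and the modifier is "mountain".
Within "cavern orchard amber", the head is "amber" (specifically "orchard amber") and the modifier is "cavern".
Within "orchard amber", the head is "amber" and the modifier is "orchard".
Within "river priest", the head is "priest" and the modifier is "river".
So the structure is [[[mountain [cavern [orchard amber]]] chain] [river priest]].

[[[mountain [cavern [orchard amber]]] chain] [river priest]]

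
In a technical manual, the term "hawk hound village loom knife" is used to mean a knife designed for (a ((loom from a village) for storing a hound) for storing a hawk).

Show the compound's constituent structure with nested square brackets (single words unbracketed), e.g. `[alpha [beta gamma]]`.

[[hawk [hound [village loom]]] knife]

Overall it is a kind of knife; the modifier is "hawk hound village loom".
Inside "hawk hound village loom": head "loom" (specifically "hound village loom"), modifier "hawk".
Inside "hound village loom": head "loom" (specifically "village loom"), modifier "hound".
Inside "village loom": head "loom", modifier "village".
Assembled: [[hawk [hound [village loom]]] knife].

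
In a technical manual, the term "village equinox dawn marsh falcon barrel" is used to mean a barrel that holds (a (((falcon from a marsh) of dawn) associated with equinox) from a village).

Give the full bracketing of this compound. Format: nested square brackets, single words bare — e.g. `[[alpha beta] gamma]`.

At the top level: head "barrel"; modifier "village equinox dawn marsh falcon".
"village equinox dawn marsh falcon" → head "falcon" (specifically "equinox dawn marsh falcon"), modifier "village".
"equinox dawn marsh falcon" → head "falcon" (specifically "dawn marsh falcon"), modifier "equinox".
"dawn marsh falcon" → head "falcon" (specifically "marsh falcon"), modifier "dawn".
"marsh falcon" → head "falcon", modifier "marsh".
So the structure is [[village [equinox [dawn [marsh falcon]]]] barrel].

[[village [equinox [dawn [marsh falcon]]]] barrel]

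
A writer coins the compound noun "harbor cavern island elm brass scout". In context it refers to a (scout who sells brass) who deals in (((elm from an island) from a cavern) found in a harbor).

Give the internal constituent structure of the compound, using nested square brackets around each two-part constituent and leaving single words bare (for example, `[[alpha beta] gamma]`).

[[harbor [cavern [island elm]]] [brass scout]]

At the top level: head "scout" (specifically "brass scout"); modifier "harbor cavern island elm".
Inside "harbor cavern island elm": head "elm" (specifically "cavern island elm"), modifier "harbor".
Inside "cavern island elm": head "elm" (specifically "island elm"), modifier "cavern".
Inside "island elm": head "elm", modifier "island".
Inside "brass scout": head "scout", modifier "brass".
Putting it together: [[harbor [cavern [island elm]]] [brass scout]].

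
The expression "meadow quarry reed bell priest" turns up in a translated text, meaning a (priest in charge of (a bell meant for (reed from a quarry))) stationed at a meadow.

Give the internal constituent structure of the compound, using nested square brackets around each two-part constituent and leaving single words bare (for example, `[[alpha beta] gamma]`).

[meadow [[[quarry reed] bell] priest]]

Overall it is a kind of priest (specifically "quarry reed bell priest"); the modifier is "meadow".
"quarry reed bell priest" → head "priest", modifier "quarry reed bell".
"quarry reed bell" → head "bell", modifier "quarry reed".
"quarry reed" → head "reed", modifier "quarry".
Assembled: [meadow [[[quarry reed] bell] priest]].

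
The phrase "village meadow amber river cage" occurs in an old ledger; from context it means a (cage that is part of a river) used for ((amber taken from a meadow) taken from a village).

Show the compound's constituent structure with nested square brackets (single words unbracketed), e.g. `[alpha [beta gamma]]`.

[[village [meadow amber]] [river cage]]

Overall it is a kind of cage (specifically "river cage"); the modifier is "village meadow amber".
"village meadow amber" → head "amber" (specifically "meadow amber"), modifier "village".
"meadow amber" → head "amber", modifier "meadow".
"river cage" → head "cage", modifier "river".
Assembled: [[village [meadow amber]] [river cage]].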